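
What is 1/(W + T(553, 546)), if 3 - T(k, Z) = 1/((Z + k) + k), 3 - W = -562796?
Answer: 1652/929748903 ≈ 1.7768e-6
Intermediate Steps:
W = 562799 (W = 3 - 1*(-562796) = 3 + 562796 = 562799)
T(k, Z) = 3 - 1/(Z + 2*k) (T(k, Z) = 3 - 1/((Z + k) + k) = 3 - 1/(Z + 2*k))
1/(W + T(553, 546)) = 1/(562799 + (-1 + 3*546 + 6*553)/(546 + 2*553)) = 1/(562799 + (-1 + 1638 + 3318)/(546 + 1106)) = 1/(562799 + 4955/1652) = 1/(929748903/1652) = 1652/929748903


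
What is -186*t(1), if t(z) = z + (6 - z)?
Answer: -1116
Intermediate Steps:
t(z) = 6
-186*t(1) = -186*6 = -1116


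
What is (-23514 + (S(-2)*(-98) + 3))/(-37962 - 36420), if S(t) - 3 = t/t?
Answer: 2173/6762 ≈ 0.32135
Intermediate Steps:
S(t) = 4 (S(t) = 3 + t/t = 3 + 1 = 4)
(-23514 + (S(-2)*(-98) + 3))/(-37962 - 36420) = (-23514 + (4*(-98) + 3))/(-37962 - 36420) = (-23514 + (-392 + 3))/(-74382) = (-23514 - 389)*(-1/74382) = -23903*(-1/74382) = 2173/6762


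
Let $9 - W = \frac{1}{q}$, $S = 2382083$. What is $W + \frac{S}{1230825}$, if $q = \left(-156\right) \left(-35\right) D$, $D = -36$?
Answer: $\frac{176373474887}{16128730800} \approx 10.935$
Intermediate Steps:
$q = -196560$ ($q = \left(-156\right) \left(-35\right) \left(-36\right) = 5460 \left(-36\right) = -196560$)
$W = \frac{1769041}{196560}$ ($W = 9 - \frac{1}{-196560} = 9 - - \frac{1}{196560} = 9 + \frac{1}{196560} = \frac{1769041}{196560} \approx 9.0$)
$W + \frac{S}{1230825} = \frac{1769041}{196560} + \frac{2382083}{1230825} = \frac{176373474887}{16128730800}$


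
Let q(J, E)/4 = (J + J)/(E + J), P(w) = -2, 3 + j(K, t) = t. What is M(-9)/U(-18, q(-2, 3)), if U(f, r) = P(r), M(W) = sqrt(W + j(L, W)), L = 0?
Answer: -I*sqrt(21)/2 ≈ -2.2913*I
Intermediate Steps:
j(K, t) = -3 + t
q(J, E) = 8*J/(E + J) (q(J, E) = 4*((J + J)/(E + J)) = 4*((2*J)/(E + J)) = 4*(2*J/(E + J)) = 8*J/(E + J))
M(W) = sqrt(-3 + 2*W) (M(W) = sqrt(W + (-3 + W)) = sqrt(-3 + 2*W))
U(f, r) = -2
M(-9)/U(-18, q(-2, 3)) = sqrt(-3 + 2*(-9))/(-2) = sqrt(-3 - 18)*(-1/2) = sqrt(-21)*(-1/2) = (I*sqrt(21))*(-1/2) = -I*sqrt(21)/2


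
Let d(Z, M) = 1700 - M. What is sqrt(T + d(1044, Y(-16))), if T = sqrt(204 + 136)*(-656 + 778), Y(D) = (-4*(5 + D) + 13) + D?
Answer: sqrt(1659 + 244*sqrt(85)) ≈ 62.519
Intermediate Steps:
Y(D) = -7 - 3*D (Y(D) = ((-20 - 4*D) + 13) + D = (-7 - 4*D) + D = -7 - 3*D)
T = 244*sqrt(85) (T = sqrt(340)*122 = (2*sqrt(85))*122 = 244*sqrt(85) ≈ 2249.6)
sqrt(T + d(1044, Y(-16))) = sqrt(244*sqrt(85) + (1700 - (-7 - 3*(-16)))) = sqrt(244*sqrt(85) + (1700 - (-7 + 48))) = sqrt(244*sqrt(85) + (1700 - 1*41)) = sqrt(244*sqrt(85) + (1700 - 41)) = sqrt(244*sqrt(85) + 1659) = sqrt(1659 + 244*sqrt(85))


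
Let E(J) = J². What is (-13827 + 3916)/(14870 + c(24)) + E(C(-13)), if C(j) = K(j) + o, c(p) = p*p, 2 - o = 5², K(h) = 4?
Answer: 5566095/15446 ≈ 360.36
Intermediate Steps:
o = -23 (o = 2 - 1*5² = 2 - 1*25 = 2 - 25 = -23)
c(p) = p²
C(j) = -19 (C(j) = 4 - 23 = -19)
(-13827 + 3916)/(14870 + c(24)) + E(C(-13)) = (-13827 + 3916)/(14870 + 24²) + (-19)² = -9911/(14870 + 576) + 361 = -9911/15446 + 361 = 5566095/15446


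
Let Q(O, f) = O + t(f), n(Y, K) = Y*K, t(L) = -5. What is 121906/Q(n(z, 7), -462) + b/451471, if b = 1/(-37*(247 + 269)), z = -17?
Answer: -262691714244229/267204014292 ≈ -983.11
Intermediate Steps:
n(Y, K) = K*Y
b = -1/19092 (b = 1/(-37*516) = 1/(-19092) = -1/19092 ≈ -5.2378e-5)
Q(O, f) = -5 + O (Q(O, f) = O - 5 = -5 + O)
121906/Q(n(z, 7), -462) + b/451471 = 121906/(-5 + 7*(-17)) - 1/19092/451471 = 121906/(-5 - 119) - 1/19092*1/451471 = 121906/(-124) - 1/8619484332 = 121906*(-1/124) - 1/8619484332 = -60953/62 - 1/8619484332 = -262691714244229/267204014292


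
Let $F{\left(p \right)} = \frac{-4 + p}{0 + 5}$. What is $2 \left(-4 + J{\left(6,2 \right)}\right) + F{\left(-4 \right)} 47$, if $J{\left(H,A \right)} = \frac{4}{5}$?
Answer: $- \frac{408}{5} \approx -81.6$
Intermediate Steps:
$J{\left(H,A \right)} = \frac{4}{5}$ ($J{\left(H,A \right)} = 4 \cdot \frac{1}{5} = \frac{4}{5}$)
$F{\left(p \right)} = - \frac{4}{5} + \frac{p}{5}$ ($F{\left(p \right)} = \frac{-4 + p}{5} = \left(-4 + p\right) \frac{1}{5} = - \frac{4}{5} + \frac{p}{5}$)
$2 \left(-4 + J{\left(6,2 \right)}\right) + F{\left(-4 \right)} 47 = 2 \left(-4 + \frac{4}{5}\right) + \left(- \frac{4}{5} + \frac{1}{5} \left(-4\right)\right) 47 = 2 \left(- \frac{16}{5}\right) + \left(- \frac{4}{5} - \frac{4}{5}\right) 47 = - \frac{32}{5} - \frac{376}{5} = - \frac{408}{5}$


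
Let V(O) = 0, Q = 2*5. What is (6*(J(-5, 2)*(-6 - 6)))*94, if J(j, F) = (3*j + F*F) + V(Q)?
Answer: 74448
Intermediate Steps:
Q = 10
J(j, F) = F² + 3*j (J(j, F) = (3*j + F*F) + 0 = (3*j + F²) + 0 = (F² + 3*j) + 0 = F² + 3*j)
(6*(J(-5, 2)*(-6 - 6)))*94 = (6*((2² + 3*(-5))*(-6 - 6)))*94 = (6*((4 - 15)*(-12)))*94 = (6*(-11*(-12)))*94 = (6*132)*94 = 792*94 = 74448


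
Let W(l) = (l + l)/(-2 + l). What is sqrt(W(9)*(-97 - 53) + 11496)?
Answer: 2*sqrt(136101)/7 ≈ 105.41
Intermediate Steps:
W(l) = 2*l/(-2 + l) (W(l) = (2*l)/(-2 + l) = 2*l/(-2 + l))
sqrt(W(9)*(-97 - 53) + 11496) = sqrt((2*9/(-2 + 9))*(-97 - 53) + 11496) = sqrt((2*9/7)*(-150) + 11496) = sqrt((2*9*(1/7))*(-150) + 11496) = sqrt((18/7)*(-150) + 11496) = sqrt(-2700/7 + 11496) = sqrt(77772/7) = 2*sqrt(136101)/7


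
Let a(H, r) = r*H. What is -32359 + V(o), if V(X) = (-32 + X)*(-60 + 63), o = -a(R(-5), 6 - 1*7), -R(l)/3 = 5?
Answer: -32500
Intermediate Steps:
R(l) = -15 (R(l) = -3*5 = -15)
a(H, r) = H*r
o = -15 (o = -(-15)*(6 - 1*7) = -(-15)*(6 - 7) = -(-15)*(-1) = -1*15 = -15)
V(X) = -96 + 3*X (V(X) = (-32 + X)*3 = -96 + 3*X)
-32359 + V(o) = -32359 + (-96 + 3*(-15)) = -32359 + (-96 - 45) = -32359 - 141 = -32500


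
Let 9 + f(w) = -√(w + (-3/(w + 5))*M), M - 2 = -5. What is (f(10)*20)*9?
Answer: -1620 - 36*√265 ≈ -2206.0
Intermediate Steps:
M = -3 (M = 2 - 5 = -3)
f(w) = -9 - √(w + 9/(5 + w)) (f(w) = -9 - √(w + (-3/(w + 5))*(-3)) = -9 - √(w + (-3/(5 + w))*(-3)) = -9 - √(w - 3/(5 + w)*(-3)) = -9 - √(w + 9/(5 + w)))
(f(10)*20)*9 = ((-9 - √((9 + 10*(5 + 10))/(5 + 10)))*20)*9 = ((-9 - √((9 + 10*15)/15))*20)*9 = ((-9 - √((9 + 150)/15))*20)*9 = ((-9 - √((1/15)*159))*20)*9 = ((-9 - √(53/5))*20)*9 = ((-9 - √265/5)*20)*9 = (-180 - 4*√265)*9 = -1620 - 36*√265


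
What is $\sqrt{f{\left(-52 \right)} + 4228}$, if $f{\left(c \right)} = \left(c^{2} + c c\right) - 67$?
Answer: $\sqrt{9569} \approx 97.821$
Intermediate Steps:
$f{\left(c \right)} = -67 + 2 c^{2}$ ($f{\left(c \right)} = \left(c^{2} + c^{2}\right) - 67 = 2 c^{2} - 67 = -67 + 2 c^{2}$)
$\sqrt{f{\left(-52 \right)} + 4228} = \sqrt{\left(-67 + 2 \left(-52\right)^{2}\right) + 4228} = \sqrt{\left(-67 + 2 \cdot 2704\right) + 4228} = \sqrt{\left(-67 + 5408\right) + 4228} = \sqrt{5341 + 4228} = \sqrt{9569}$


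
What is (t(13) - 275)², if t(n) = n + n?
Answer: 62001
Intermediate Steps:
t(n) = 2*n
(t(13) - 275)² = (2*13 - 275)² = (26 - 275)² = (-249)² = 62001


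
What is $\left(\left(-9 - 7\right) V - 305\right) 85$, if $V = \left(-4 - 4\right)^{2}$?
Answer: $-112965$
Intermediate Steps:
$V = 64$ ($V = \left(-8\right)^{2} = 64$)
$\left(\left(-9 - 7\right) V - 305\right) 85 = \left(\left(-9 - 7\right) 64 - 305\right) 85 = \left(\left(-16\right) 64 - 305\right) 85 = \left(-1024 - 305\right) 85 = \left(-1329\right) 85 = -112965$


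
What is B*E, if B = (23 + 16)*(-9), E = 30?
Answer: -10530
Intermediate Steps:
B = -351 (B = 39*(-9) = -351)
B*E = -351*30 = -10530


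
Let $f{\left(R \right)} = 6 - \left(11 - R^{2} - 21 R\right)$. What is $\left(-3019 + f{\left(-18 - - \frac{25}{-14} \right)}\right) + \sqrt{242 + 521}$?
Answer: $- \frac{597413}{196} + \sqrt{763} \approx -3020.4$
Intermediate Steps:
$f{\left(R \right)} = -5 + R^{2} + 21 R$ ($f{\left(R \right)} = 6 + \left(-11 + R^{2} + 21 R\right) = -5 + R^{2} + 21 R$)
$\left(-3019 + f{\left(-18 - - \frac{25}{-14} \right)}\right) + \sqrt{242 + 521} = \left(-3019 + \left(-5 + \left(-18 - - \frac{25}{-14}\right)^{2} + 21 \left(-18 - - \frac{25}{-14}\right)\right)\right) + \sqrt{242 + 521} = \left(-3019 + \left(-5 + \left(-18 - \left(-25\right) \left(- \frac{1}{14}\right)\right)^{2} + 21 \left(-18 - \left(-25\right) \left(- \frac{1}{14}\right)\right)\right)\right) + \sqrt{763} = \left(-3019 + \left(-5 + \left(-18 - \frac{25}{14}\right)^{2} + 21 \left(-18 - \frac{25}{14}\right)\right)\right) + \sqrt{763} = \left(-3019 + \left(-5 + \left(- \frac{277}{14}\right)^{2} + 21 \left(- \frac{277}{14}\right)\right)\right) + \sqrt{763} = \left(-3019 - \frac{5689}{196}\right) + \sqrt{763} = - \frac{597413}{196} + \sqrt{763}$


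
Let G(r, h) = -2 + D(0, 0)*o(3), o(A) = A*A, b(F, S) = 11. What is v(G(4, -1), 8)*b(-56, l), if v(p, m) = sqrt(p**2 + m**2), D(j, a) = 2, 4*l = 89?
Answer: 88*sqrt(5) ≈ 196.77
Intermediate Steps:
l = 89/4 (l = (1/4)*89 = 89/4 ≈ 22.250)
o(A) = A**2
G(r, h) = 16 (G(r, h) = -2 + 2*3**2 = -2 + 2*9 = -2 + 18 = 16)
v(p, m) = sqrt(m**2 + p**2)
v(G(4, -1), 8)*b(-56, l) = sqrt(8**2 + 16**2)*11 = sqrt(64 + 256)*11 = sqrt(320)*11 = (8*sqrt(5))*11 = 88*sqrt(5)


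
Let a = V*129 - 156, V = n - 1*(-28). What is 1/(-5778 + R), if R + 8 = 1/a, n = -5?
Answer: -2811/16264445 ≈ -0.00017283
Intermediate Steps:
V = 23 (V = -5 - 1*(-28) = -5 + 28 = 23)
a = 2811 (a = 23*129 - 156 = 2967 - 156 = 2811)
R = -22487/2811 (R = -8 + 1/2811 = -22487/2811 ≈ -7.9996)
1/(-5778 + R) = 1/(-5778 - 22487/2811) = 1/(-16264445/2811) = -2811/16264445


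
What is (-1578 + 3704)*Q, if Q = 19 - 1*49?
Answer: -63780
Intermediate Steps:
Q = -30 (Q = 19 - 49 = -30)
(-1578 + 3704)*Q = (-1578 + 3704)*(-30) = 2126*(-30) = -63780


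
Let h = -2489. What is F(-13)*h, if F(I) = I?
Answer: 32357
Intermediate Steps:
F(-13)*h = -13*(-2489) = 32357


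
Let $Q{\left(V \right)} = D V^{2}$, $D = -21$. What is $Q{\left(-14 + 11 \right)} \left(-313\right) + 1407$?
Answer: $60564$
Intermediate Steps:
$Q{\left(V \right)} = - 21 V^{2}$
$Q{\left(-14 + 11 \right)} \left(-313\right) + 1407 = - 21 \left(-14 + 11\right)^{2} \left(-313\right) + 1407 = - 21 \left(-3\right)^{2} \left(-313\right) + 1407 = \left(-21\right) 9 \left(-313\right) + 1407 = \left(-189\right) \left(-313\right) + 1407 = 59157 + 1407 = 60564$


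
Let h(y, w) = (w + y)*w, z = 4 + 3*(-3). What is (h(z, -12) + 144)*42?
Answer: 14616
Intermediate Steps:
z = -5 (z = 4 - 9 = -5)
h(y, w) = w*(w + y)
(h(z, -12) + 144)*42 = (-12*(-12 - 5) + 144)*42 = (-12*(-17) + 144)*42 = (204 + 144)*42 = 348*42 = 14616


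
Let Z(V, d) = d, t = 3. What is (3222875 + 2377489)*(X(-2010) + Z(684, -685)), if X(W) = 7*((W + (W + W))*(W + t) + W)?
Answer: 474354835060260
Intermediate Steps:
X(W) = 7*W + 21*W*(3 + W) (X(W) = 7*((W + (W + W))*(W + 3) + W) = 7*((W + 2*W)*(3 + W) + W) = 7*((3*W)*(3 + W) + W) = 7*(3*W*(3 + W) + W) = 7*(W + 3*W*(3 + W)) = 7*W + 21*W*(3 + W))
(3222875 + 2377489)*(X(-2010) + Z(684, -685)) = (3222875 + 2377489)*(7*(-2010)*(10 + 3*(-2010)) - 685) = 5600364*(7*(-2010)*(10 - 6030) - 685) = 5600364*(7*(-2010)*(-6020) - 685) = 5600364*(84701400 - 685) = 5600364*84700715 = 474354835060260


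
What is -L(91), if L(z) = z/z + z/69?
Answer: -160/69 ≈ -2.3188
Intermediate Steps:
L(z) = 1 + z/69 (L(z) = 1 + z*(1/69) = 1 + z/69)
-L(91) = -(1 + (1/69)*91) = -(1 + 91/69) = -1*160/69 = -160/69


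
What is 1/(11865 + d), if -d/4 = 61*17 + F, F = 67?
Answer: 1/7449 ≈ 0.00013425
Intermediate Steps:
d = -4416 (d = -4*(61*17 + 67) = -4*(1037 + 67) = -4*1104 = -4416)
1/(11865 + d) = 1/(11865 - 4416) = 1/7449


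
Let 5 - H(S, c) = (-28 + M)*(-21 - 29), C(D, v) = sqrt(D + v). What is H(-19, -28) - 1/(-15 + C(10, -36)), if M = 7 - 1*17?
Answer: -475630/251 + I*sqrt(26)/251 ≈ -1894.9 + 0.020315*I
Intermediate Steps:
M = -10 (M = 7 - 17 = -10)
H(S, c) = -1895 (H(S, c) = 5 - (-28 - 10)*(-21 - 29) = 5 - (-38)*(-50) = 5 - 1*1900 = 5 - 1900 = -1895)
H(-19, -28) - 1/(-15 + C(10, -36)) = -1895 - 1/(-15 + sqrt(10 - 36)) = -1895 - 1/(-15 + sqrt(-26)) = -1895 - 1/(-15 + I*sqrt(26))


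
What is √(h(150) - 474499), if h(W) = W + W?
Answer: 11*I*√3919 ≈ 688.62*I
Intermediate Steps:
h(W) = 2*W
√(h(150) - 474499) = √(2*150 - 474499) = √(300 - 474499) = √(-474199) = 11*I*√3919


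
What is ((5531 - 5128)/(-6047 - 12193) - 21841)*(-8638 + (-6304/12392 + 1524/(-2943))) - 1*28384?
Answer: 2614494271087964933/13858469280 ≈ 1.8866e+8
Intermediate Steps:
((5531 - 5128)/(-6047 - 12193) - 21841)*(-8638 + (-6304/12392 + 1524/(-2943))) - 1*28384 = (403/(-18240) - 21841)*(-8638 + (-6304*1/12392 + 1524*(-1/2943))) - 28384 = (403*(-1/18240) - 21841)*(-8638 + (-788/1549 - 508/981)) - 28384 = (-403/18240 - 21841)*(-8638 - 1559920/1519569) - 28384 = -398380243/18240*(-13127596942/1519569) - 28384 = 2614887629880008453/13858469280 - 28384 = 2614494271087964933/13858469280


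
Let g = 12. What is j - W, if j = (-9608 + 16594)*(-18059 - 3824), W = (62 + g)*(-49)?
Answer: -152871012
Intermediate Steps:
W = -3626 (W = (62 + 12)*(-49) = 74*(-49) = -3626)
j = -152874638 (j = 6986*(-21883) = -152874638)
j - W = -152874638 - 1*(-3626) = -152874638 + 3626 = -152871012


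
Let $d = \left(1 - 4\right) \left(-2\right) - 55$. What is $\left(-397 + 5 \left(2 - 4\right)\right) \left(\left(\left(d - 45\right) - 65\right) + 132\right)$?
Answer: $10989$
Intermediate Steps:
$d = -49$ ($d = \left(-3\right) \left(-2\right) - 55 = 6 - 55 = -49$)
$\left(-397 + 5 \left(2 - 4\right)\right) \left(\left(\left(d - 45\right) - 65\right) + 132\right) = \left(-397 + 5 \left(2 - 4\right)\right) \left(\left(\left(-49 - 45\right) - 65\right) + 132\right) = \left(-397 + 5 \left(-2\right)\right) \left(\left(-94 - 65\right) + 132\right) = \left(-397 - 10\right) \left(-159 + 132\right) = \left(-407\right) \left(-27\right) = 10989$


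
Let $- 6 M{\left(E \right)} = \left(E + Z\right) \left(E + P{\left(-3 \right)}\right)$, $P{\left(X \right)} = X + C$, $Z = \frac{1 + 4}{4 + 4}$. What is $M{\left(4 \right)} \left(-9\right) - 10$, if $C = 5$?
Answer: $\frac{253}{8} \approx 31.625$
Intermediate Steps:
$Z = \frac{5}{8} \approx 0.625$
$P{\left(X \right)} = 5 + X$ ($P{\left(X \right)} = X + 5 = 5 + X$)
$M{\left(E \right)} = - \frac{\left(2 + E\right) \left(\frac{5}{8} + E\right)}{6}$ ($M{\left(E \right)} = - \frac{\left(E + \frac{5}{8}\right) \left(E + \left(5 - 3\right)\right)}{6} = - \frac{\left(\frac{5}{8} + E\right) \left(E + 2\right)}{6} = - \frac{\left(\frac{5}{8} + E\right) \left(2 + E\right)}{6} = - \frac{\left(2 + E\right) \left(\frac{5}{8} + E\right)}{6}$)
$M{\left(4 \right)} \left(-9\right) - 10 = \left(- \frac{5}{24} - \frac{7}{4} - \frac{4^{2}}{6}\right) \left(-9\right) - 10 = \left(- \frac{5}{24} - \frac{7}{4} - \frac{8}{3}\right) \left(-9\right) - 10 = \left(- \frac{37}{8}\right) \left(-9\right) - 10 = \frac{333}{8} - 10 = \frac{253}{8}$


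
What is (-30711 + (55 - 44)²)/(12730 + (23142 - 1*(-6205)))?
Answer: -4370/6011 ≈ -0.72700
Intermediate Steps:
(-30711 + (55 - 44)²)/(12730 + (23142 - 1*(-6205))) = (-30711 + 11²)/(12730 + (23142 + 6205)) = (-30711 + 121)/(12730 + 29347) = -30590/42077 = -30590*1/42077 = -4370/6011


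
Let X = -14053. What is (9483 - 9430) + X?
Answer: -14000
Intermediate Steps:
(9483 - 9430) + X = (9483 - 9430) - 14053 = 53 - 14053 = -14000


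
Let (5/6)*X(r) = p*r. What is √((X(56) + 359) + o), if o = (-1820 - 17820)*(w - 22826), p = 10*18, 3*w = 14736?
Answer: √351843415 ≈ 18758.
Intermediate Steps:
w = 4912 (w = (⅓)*14736 = 4912)
p = 180
X(r) = 216*r (X(r) = 6*(180*r)/5 = 216*r)
o = 351830960 (o = (-1820 - 17820)*(4912 - 22826) = -19640*(-17914) = 351830960)
√((X(56) + 359) + o) = √((216*56 + 359) + 351830960) = √((12096 + 359) + 351830960) = √(12455 + 351830960) = √351843415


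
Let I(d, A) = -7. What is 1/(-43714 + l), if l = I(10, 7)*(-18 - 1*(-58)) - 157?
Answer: -1/44151 ≈ -2.2650e-5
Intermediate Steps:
l = -437 (l = -7*(-18 - 1*(-58)) - 157 = -7*(-18 + 58) - 157 = -7*40 - 157 = -280 - 157 = -437)
1/(-43714 + l) = 1/(-43714 - 437) = 1/(-44151) = -1/44151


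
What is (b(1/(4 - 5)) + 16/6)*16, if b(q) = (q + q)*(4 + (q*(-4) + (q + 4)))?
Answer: -928/3 ≈ -309.33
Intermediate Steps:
b(q) = 2*q*(8 - 3*q) (b(q) = (2*q)*(4 + (-4*q + (4 + q))) = (2*q)*(4 + (4 - 3*q)) = (2*q)*(8 - 3*q) = 2*q*(8 - 3*q))
(b(1/(4 - 5)) + 16/6)*16 = (2*(8 - 3/(4 - 5))/(4 - 5) + 16/6)*16 = (2*(8 - 3/(-1))/(-1) + 16*(⅙))*16 = (2*(-1)*(8 - 3*(-1)) + 8/3)*16 = (2*(-1)*(8 + 3) + 8/3)*16 = (2*(-1)*11 + 8/3)*16 = (-22 + 8/3)*16 = -58/3*16 = -928/3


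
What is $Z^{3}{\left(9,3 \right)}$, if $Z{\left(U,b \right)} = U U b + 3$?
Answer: $14886936$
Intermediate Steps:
$Z{\left(U,b \right)} = 3 + b U^{2}$ ($Z{\left(U,b \right)} = U^{2} b + 3 = b U^{2} + 3 = 3 + b U^{2}$)
$Z^{3}{\left(9,3 \right)} = \left(3 + 3 \cdot 9^{2}\right)^{3} = \left(3 + 3 \cdot 81\right)^{3} = \left(3 + 243\right)^{3} = 246^{3} = 14886936$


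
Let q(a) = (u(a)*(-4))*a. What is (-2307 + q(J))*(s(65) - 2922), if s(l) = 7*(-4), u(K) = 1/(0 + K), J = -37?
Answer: 6817450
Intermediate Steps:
u(K) = 1/K
s(l) = -28
q(a) = -4 (q(a) = (-4/a)*a = -4)
(-2307 + q(J))*(s(65) - 2922) = (-2307 - 4)*(-28 - 2922) = -2311*(-2950) = 6817450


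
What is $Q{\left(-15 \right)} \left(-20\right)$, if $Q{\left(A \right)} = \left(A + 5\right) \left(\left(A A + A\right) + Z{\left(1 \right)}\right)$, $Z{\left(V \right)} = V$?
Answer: $42200$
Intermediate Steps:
$Q{\left(A \right)} = \left(5 + A\right) \left(1 + A + A^{2}\right)$ ($Q{\left(A \right)} = \left(A + 5\right) \left(\left(A A + A\right) + 1\right) = \left(5 + A\right) \left(\left(A^{2} + A\right) + 1\right) = \left(5 + A\right) \left(\left(A + A^{2}\right) + 1\right) = \left(5 + A\right) \left(1 + A + A^{2}\right)$)
$Q{\left(-15 \right)} \left(-20\right) = \left(5 + \left(-15\right)^{3} + 6 \left(-15\right) + 6 \left(-15\right)^{2}\right) \left(-20\right) = \left(5 - 3375 - 90 + 6 \cdot 225\right) \left(-20\right) = \left(5 - 3375 - 90 + 1350\right) \left(-20\right) = \left(-2110\right) \left(-20\right) = 42200$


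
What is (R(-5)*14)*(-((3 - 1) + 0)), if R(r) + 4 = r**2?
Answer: -588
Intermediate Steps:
R(r) = -4 + r**2
(R(-5)*14)*(-((3 - 1) + 0)) = ((-4 + (-5)**2)*14)*(-((3 - 1) + 0)) = ((-4 + 25)*14)*(-(2 + 0)) = (21*14)*(-1*2) = 294*(-2) = -588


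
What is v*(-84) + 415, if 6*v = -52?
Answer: 1143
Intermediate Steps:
v = -26/3 (v = (⅙)*(-52) = -26/3 ≈ -8.6667)
v*(-84) + 415 = -26/3*(-84) + 415 = 728 + 415 = 1143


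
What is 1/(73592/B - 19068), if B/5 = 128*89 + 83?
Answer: -57375/1093952908 ≈ -5.2447e-5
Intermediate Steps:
B = 57375 (B = 5*(128*89 + 83) = 5*(11392 + 83) = 5*11475 = 57375)
1/(73592/B - 19068) = 1/(73592/57375 - 19068) = 1/(-1093952908/57375) = -57375/1093952908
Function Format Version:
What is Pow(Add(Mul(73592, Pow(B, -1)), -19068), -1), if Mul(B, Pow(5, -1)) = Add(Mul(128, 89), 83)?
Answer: Rational(-57375, 1093952908) ≈ -5.2447e-5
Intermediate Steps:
B = 57375 (B = Mul(5, Add(Mul(128, 89), 83)) = Mul(5, Add(11392, 83)) = Mul(5, 11475) = 57375)
Pow(Add(Mul(73592, Pow(B, -1)), -19068), -1) = Pow(Add(Mul(73592, Pow(57375, -1)), -19068), -1) = Pow(Add(Mul(73592, Rational(1, 57375)), -19068), -1) = Pow(Add(Rational(73592, 57375), -19068), -1) = Pow(Rational(-1093952908, 57375), -1) = Rational(-57375, 1093952908)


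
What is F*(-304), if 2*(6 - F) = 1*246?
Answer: 35568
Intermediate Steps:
F = -117 (F = 6 - 246/2 = 6 - ½*246 = 6 - 123 = -117)
F*(-304) = -117*(-304) = 35568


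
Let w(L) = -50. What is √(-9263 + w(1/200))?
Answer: I*√9313 ≈ 96.504*I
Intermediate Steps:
√(-9263 + w(1/200)) = √(-9263 - 50) = √(-9313) = I*√9313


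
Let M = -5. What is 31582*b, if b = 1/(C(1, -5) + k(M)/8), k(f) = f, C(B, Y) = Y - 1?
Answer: -252656/53 ≈ -4767.1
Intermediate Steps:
C(B, Y) = -1 + Y
b = -8/53 (b = 1/((-1 - 5) - 5/8) = 1/(-6 - 5*⅛) = 1/(-6 - 5/8) = 1/(-53/8) = -8/53 ≈ -0.15094)
31582*b = 31582*(-8/53) = -252656/53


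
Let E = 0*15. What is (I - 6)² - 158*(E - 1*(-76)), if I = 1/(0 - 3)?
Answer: -107711/9 ≈ -11968.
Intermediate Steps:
E = 0
I = -⅓ (I = 1/(-3) = -⅓ ≈ -0.33333)
(I - 6)² - 158*(E - 1*(-76)) = (-⅓ - 6)² - 158*(0 - 1*(-76)) = (-19/3)² - 158*(0 + 76) = 361/9 - 158*76 = 361/9 - 12008 = -107711/9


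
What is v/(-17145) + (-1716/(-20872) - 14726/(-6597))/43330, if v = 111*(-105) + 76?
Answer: 54832001025811/81183203294940 ≈ 0.67541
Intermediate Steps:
v = -11579 (v = -11655 + 76 = -11579)
v/(-17145) + (-1716/(-20872) - 14726/(-6597))/43330 = -11579/(-17145) + (-1716/(-20872) - 14726/(-6597))/43330 = -11579*(-1/17145) + (-1716*(-1/20872) - 14726*(-1/6597))*(1/43330) = 11579/17145 + (429/5218 + 14726/6597)*(1/43330) = 11579/17145 + (79670381/34423146)*(1/43330) = 11579/17145 + 11381483/213079273740 = 54832001025811/81183203294940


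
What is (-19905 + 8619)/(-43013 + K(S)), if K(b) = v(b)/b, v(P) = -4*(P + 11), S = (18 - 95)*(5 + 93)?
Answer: 3871098/14754829 ≈ 0.26236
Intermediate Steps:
S = -7546 (S = -77*98 = -7546)
v(P) = -44 - 4*P (v(P) = -4*(11 + P) = -44 - 4*P)
K(b) = (-44 - 4*b)/b
(-19905 + 8619)/(-43013 + K(S)) = (-19905 + 8619)/(-43013 + (-4 - 44/(-7546))) = -11286/(-43013 + (-4 - 44*(-1/7546))) = -11286/(-43013 + (-4 + 2/343)) = -11286/(-43013 - 1370/343) = -11286/(-14754829/343) = -11286*(-343/14754829) = 3871098/14754829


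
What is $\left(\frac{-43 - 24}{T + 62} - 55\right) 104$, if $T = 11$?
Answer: $- \frac{424528}{73} \approx -5815.5$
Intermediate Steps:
$\left(\frac{-43 - 24}{T + 62} - 55\right) 104 = \left(\frac{-43 - 24}{11 + 62} - 55\right) 104 = \left(- \frac{67}{73} - 55\right) 104 = \left(- \frac{4082}{73}\right) 104 = - \frac{424528}{73}$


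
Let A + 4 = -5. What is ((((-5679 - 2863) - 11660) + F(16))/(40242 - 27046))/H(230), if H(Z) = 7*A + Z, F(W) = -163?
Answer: -20365/2203732 ≈ -0.0092411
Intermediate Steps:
A = -9 (A = -4 - 5 = -9)
H(Z) = -63 + Z (H(Z) = 7*(-9) + Z = -63 + Z)
((((-5679 - 2863) - 11660) + F(16))/(40242 - 27046))/H(230) = ((((-5679 - 2863) - 11660) - 163)/(40242 - 27046))/(-63 + 230) = (((-8542 - 11660) - 163)/13196)/167 = ((-20202 - 163)*(1/13196))*(1/167) = -20365*1/13196*(1/167) = -20365/13196*1/167 = -20365/2203732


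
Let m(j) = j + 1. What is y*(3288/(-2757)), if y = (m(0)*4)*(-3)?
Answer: 13152/919 ≈ 14.311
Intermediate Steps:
m(j) = 1 + j
y = -12 (y = ((1 + 0)*4)*(-3) = (1*4)*(-3) = 4*(-3) = -12)
y*(3288/(-2757)) = -39456/(-2757) = -39456*(-1)/2757 = -12*(-1096/919) = 13152/919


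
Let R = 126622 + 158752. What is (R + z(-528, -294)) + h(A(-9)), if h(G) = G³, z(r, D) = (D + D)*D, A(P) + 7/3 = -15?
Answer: 12232034/27 ≈ 4.5304e+5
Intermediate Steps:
R = 285374
A(P) = -52/3 (A(P) = -7/3 - 15 = -52/3)
z(r, D) = 2*D² (z(r, D) = (2*D)*D = 2*D²)
(R + z(-528, -294)) + h(A(-9)) = (285374 + 2*(-294)²) + (-52/3)³ = (285374 + 2*86436) - 140608/27 = (285374 + 172872) - 140608/27 = 458246 - 140608/27 = 12232034/27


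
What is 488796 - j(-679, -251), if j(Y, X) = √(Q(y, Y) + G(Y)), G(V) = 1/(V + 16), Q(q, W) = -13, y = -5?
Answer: 488796 - 2*I*√1428765/663 ≈ 4.888e+5 - 3.6058*I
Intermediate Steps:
G(V) = 1/(16 + V)
j(Y, X) = √(-13 + 1/(16 + Y))
488796 - j(-679, -251) = 488796 - √((-207 - 13*(-679))/(16 - 679)) = 488796 - √((-207 + 8827)/(-663)) = 488796 - √(-1/663*8620) = 488796 - √(-8620/663) = 488796 - 2*I*√1428765/663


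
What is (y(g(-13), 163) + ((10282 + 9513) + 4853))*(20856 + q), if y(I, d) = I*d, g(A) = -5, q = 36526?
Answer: 1367585206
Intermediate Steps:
(y(g(-13), 163) + ((10282 + 9513) + 4853))*(20856 + q) = (-5*163 + ((10282 + 9513) + 4853))*(20856 + 36526) = (-815 + (19795 + 4853))*57382 = (-815 + 24648)*57382 = 23833*57382 = 1367585206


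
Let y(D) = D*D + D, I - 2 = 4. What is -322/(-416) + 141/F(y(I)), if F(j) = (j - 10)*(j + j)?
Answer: 9627/11648 ≈ 0.82649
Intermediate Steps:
I = 6 (I = 2 + 4 = 6)
y(D) = D + D² (y(D) = D² + D = D + D²)
F(j) = 2*j*(-10 + j) (F(j) = (-10 + j)*(2*j) = 2*j*(-10 + j))
-322/(-416) + 141/F(y(I)) = -322/(-416) + 141/((2*(6*(1 + 6))*(-10 + 6*(1 + 6)))) = -322*(-1/416) + 141/((2*(6*7)*(-10 + 6*7))) = 161/208 + 141/((2*42*(-10 + 42))) = 161/208 + 141/((2*42*32)) = 161/208 + 141/2688 = 161/208 + 141*(1/2688) = 161/208 + 47/896 = 9627/11648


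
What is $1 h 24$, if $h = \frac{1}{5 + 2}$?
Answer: $\frac{24}{7} \approx 3.4286$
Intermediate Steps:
$h = \frac{1}{7} \approx 0.14286$
$1 h 24 = 1 \cdot \frac{1}{7} \cdot 24 = \frac{1}{7} \cdot 24 = \frac{24}{7}$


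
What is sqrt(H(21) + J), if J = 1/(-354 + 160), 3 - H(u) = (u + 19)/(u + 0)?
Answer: sqrt(18092634)/4074 ≈ 1.0441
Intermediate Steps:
H(u) = 3 - (19 + u)/u (H(u) = 3 - (u + 19)/(u + 0) = 3 - (19 + u)/u)
J = -1/194 (J = 1/(-194) = -1/194 ≈ -0.0051546)
sqrt(H(21) + J) = sqrt((2 - 19/21) - 1/194) = sqrt(23/21 - 1/194) = sqrt(4441/4074) = sqrt(18092634)/4074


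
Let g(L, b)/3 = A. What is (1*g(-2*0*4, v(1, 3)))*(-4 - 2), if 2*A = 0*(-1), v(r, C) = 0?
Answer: 0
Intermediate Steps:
A = 0 (A = (0*(-1))/2 = (1/2)*0 = 0)
g(L, b) = 0 (g(L, b) = 3*0 = 0)
(1*g(-2*0*4, v(1, 3)))*(-4 - 2) = (1*0)*(-4 - 2) = 0*(-6) = 0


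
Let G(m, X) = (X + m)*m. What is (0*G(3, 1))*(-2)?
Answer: 0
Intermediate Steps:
G(m, X) = m*(X + m)
(0*G(3, 1))*(-2) = (0*(3*(1 + 3)))*(-2) = (0*(3*4))*(-2) = (0*12)*(-2) = 0*(-2) = 0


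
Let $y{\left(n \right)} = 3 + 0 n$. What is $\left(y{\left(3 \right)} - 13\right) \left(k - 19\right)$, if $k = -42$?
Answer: $610$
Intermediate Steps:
$y{\left(n \right)} = 3$ ($y{\left(n \right)} = 3 + 0 = 3$)
$\left(y{\left(3 \right)} - 13\right) \left(k - 19\right) = \left(3 - 13\right) \left(-42 - 19\right) = \left(3 - 13\right) \left(-61\right) = \left(-10\right) \left(-61\right) = 610$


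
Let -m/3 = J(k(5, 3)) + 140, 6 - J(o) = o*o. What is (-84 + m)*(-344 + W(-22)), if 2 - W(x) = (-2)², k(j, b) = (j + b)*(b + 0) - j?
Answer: -194106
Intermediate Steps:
k(j, b) = -j + b*(b + j) (k(j, b) = (b + j)*b - j = b*(b + j) - j = -j + b*(b + j))
W(x) = -2 (W(x) = 2 - 1*(-2)² = 2 - 1*4 = 2 - 4 = -2)
J(o) = 6 - o² (J(o) = 6 - o*o = 6 - o²)
m = 645 (m = -3*((6 - (3² - 1*5 + 3*5)²) + 140) = -3*((6 - (9 - 5 + 15)²) + 140) = -3*((6 - 1*19²) + 140) = -3*((6 - 1*361) + 140) = -3*((6 - 361) + 140) = -3*(-355 + 140) = -3*(-215) = 645)
(-84 + m)*(-344 + W(-22)) = (-84 + 645)*(-344 - 2) = 561*(-346) = -194106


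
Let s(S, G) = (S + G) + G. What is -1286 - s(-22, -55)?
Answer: -1154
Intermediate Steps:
s(S, G) = S + 2*G (s(S, G) = (G + S) + G = S + 2*G)
-1286 - s(-22, -55) = -1286 - (-22 + 2*(-55)) = -1286 - (-22 - 110) = -1286 - 1*(-132) = -1286 + 132 = -1154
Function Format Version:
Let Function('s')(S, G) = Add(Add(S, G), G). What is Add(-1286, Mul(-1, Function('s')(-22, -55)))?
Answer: -1154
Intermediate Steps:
Function('s')(S, G) = Add(S, Mul(2, G)) (Function('s')(S, G) = Add(Add(G, S), G) = Add(S, Mul(2, G)))
Add(-1286, Mul(-1, Function('s')(-22, -55))) = Add(-1286, Mul(-1, Add(-22, Mul(2, -55)))) = Add(-1286, Mul(-1, Add(-22, -110))) = Add(-1286, Mul(-1, -132)) = Add(-1286, 132) = -1154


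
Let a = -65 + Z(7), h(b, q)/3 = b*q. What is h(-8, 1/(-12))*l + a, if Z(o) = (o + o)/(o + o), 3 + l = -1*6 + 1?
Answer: -80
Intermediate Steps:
l = -8 (l = -3 + (-1*6 + 1) = -3 + (-6 + 1) = -3 - 5 = -8)
Z(o) = 1 (Z(o) = (2*o)/((2*o)) = (2*o)*(1/(2*o)) = 1)
h(b, q) = 3*b*q (h(b, q) = 3*(b*q) = 3*b*q)
a = -64 (a = -65 + 1 = -64)
h(-8, 1/(-12))*l + a = (3*(-8)/(-12))*(-8) - 64 = (3*(-8)*(-1/12))*(-8) - 64 = 2*(-8) - 64 = -16 - 64 = -80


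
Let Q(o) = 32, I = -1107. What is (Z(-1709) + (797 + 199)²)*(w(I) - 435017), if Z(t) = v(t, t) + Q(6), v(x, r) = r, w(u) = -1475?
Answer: -432275050788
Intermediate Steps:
Z(t) = 32 + t (Z(t) = t + 32 = 32 + t)
(Z(-1709) + (797 + 199)²)*(w(I) - 435017) = ((32 - 1709) + (797 + 199)²)*(-1475 - 435017) = (-1677 + 996²)*(-436492) = (-1677 + 992016)*(-436492) = 990339*(-436492) = -432275050788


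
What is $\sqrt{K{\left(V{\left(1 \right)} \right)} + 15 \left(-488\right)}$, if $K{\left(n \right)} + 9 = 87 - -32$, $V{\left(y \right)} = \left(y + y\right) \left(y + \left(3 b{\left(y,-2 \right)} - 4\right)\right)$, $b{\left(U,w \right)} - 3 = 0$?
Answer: $i \sqrt{7210} \approx 84.912 i$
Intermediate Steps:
$b{\left(U,w \right)} = 3$ ($b{\left(U,w \right)} = 3 + 0 = 3$)
$V{\left(y \right)} = 2 y \left(5 + y\right)$ ($V{\left(y \right)} = \left(y + y\right) \left(y + \left(3 \cdot 3 - 4\right)\right) = 2 y \left(y + \left(9 - 4\right)\right) = 2 y \left(y + 5\right) = 2 y \left(5 + y\right)$)
$K{\left(n \right)} = 110$ ($K{\left(n \right)} = -9 + \left(87 - -32\right) = -9 + \left(87 + 32\right) = -9 + 119 = 110$)
$\sqrt{K{\left(V{\left(1 \right)} \right)} + 15 \left(-488\right)} = \sqrt{110 + 15 \left(-488\right)} = \sqrt{110 - 7320} = \sqrt{-7210} = i \sqrt{7210}$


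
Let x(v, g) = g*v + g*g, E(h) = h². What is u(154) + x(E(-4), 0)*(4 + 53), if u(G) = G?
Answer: 154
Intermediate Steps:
x(v, g) = g² + g*v (x(v, g) = g*v + g² = g² + g*v)
u(154) + x(E(-4), 0)*(4 + 53) = 154 + (0*(0 + (-4)²))*(4 + 53) = 154 + (0*(0 + 16))*57 = 154 + (0*16)*57 = 154 + 0*57 = 154 + 0 = 154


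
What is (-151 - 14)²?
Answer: 27225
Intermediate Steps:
(-151 - 14)² = (-165)² = 27225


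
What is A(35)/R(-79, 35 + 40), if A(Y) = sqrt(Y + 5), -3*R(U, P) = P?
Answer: -2*sqrt(10)/25 ≈ -0.25298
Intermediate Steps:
R(U, P) = -P/3
A(Y) = sqrt(5 + Y)
A(35)/R(-79, 35 + 40) = sqrt(5 + 35)/((-(35 + 40)/3)) = sqrt(40)/((-1/3*75)) = (2*sqrt(10))/(-25) = (2*sqrt(10))*(-1/25) = -2*sqrt(10)/25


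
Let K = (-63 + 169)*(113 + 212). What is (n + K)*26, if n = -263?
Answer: 888862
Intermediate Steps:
K = 34450 (K = 106*325 = 34450)
(n + K)*26 = (-263 + 34450)*26 = 34187*26 = 888862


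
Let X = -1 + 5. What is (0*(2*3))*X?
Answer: 0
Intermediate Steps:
X = 4
(0*(2*3))*X = (0*(2*3))*4 = (0*6)*4 = 0*4 = 0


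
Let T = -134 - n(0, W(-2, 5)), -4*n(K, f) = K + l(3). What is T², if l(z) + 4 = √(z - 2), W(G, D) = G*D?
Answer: 290521/16 ≈ 18158.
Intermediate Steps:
W(G, D) = D*G
l(z) = -4 + √(-2 + z) (l(z) = -4 + √(z - 2) = -4 + √(-2 + z))
n(K, f) = ¾ - K/4 (n(K, f) = -(K + (-4 + √(-2 + 3)))/4 = -(K + (-4 + √1))/4 = -(K + (-4 + 1))/4 = -(K - 3)/4 = -(-3 + K)/4 = ¾ - K/4)
T = -539/4 (T = -134 - (¾ - ¼*0) = -134 - (¾ + 0) = -134 - 1*¾ = -134 - ¾ = -539/4 ≈ -134.75)
T² = (-539/4)² = 290521/16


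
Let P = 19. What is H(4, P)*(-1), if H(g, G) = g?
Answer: -4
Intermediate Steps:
H(4, P)*(-1) = 4*(-1) = -4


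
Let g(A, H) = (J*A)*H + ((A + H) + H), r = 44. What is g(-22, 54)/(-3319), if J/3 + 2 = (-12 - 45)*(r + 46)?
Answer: -18290534/3319 ≈ -5510.9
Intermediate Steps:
J = -15396 (J = -6 + 3*((-12 - 45)*(44 + 46)) = -6 + 3*(-57*90) = -6 + 3*(-5130) = -6 - 15390 = -15396)
g(A, H) = A + 2*H - 15396*A*H (g(A, H) = (-15396*A)*H + ((A + H) + H) = -15396*A*H + (A + 2*H) = A + 2*H - 15396*A*H)
g(-22, 54)/(-3319) = (-22 + 2*54 - 15396*(-22)*54)/(-3319) = (-22 + 108 + 18290448)*(-1/3319) = 18290534*(-1/3319) = -18290534/3319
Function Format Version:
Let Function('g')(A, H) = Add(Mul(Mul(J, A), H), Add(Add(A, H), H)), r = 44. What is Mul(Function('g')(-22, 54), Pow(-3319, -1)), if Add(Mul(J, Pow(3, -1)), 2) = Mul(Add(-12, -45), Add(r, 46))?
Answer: Rational(-18290534, 3319) ≈ -5510.9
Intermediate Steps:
J = -15396 (J = Add(-6, Mul(3, Mul(Add(-12, -45), Add(44, 46)))) = Add(-6, Mul(3, Mul(-57, 90))) = Add(-6, Mul(3, -5130)) = Add(-6, -15390) = -15396)
Function('g')(A, H) = Add(A, Mul(2, H), Mul(-15396, A, H)) (Function('g')(A, H) = Add(Mul(Mul(-15396, A), H), Add(Add(A, H), H)) = Add(Mul(-15396, A, H), Add(A, Mul(2, H))) = Add(A, Mul(2, H), Mul(-15396, A, H)))
Mul(Function('g')(-22, 54), Pow(-3319, -1)) = Mul(Add(-22, Mul(2, 54), Mul(-15396, -22, 54)), Pow(-3319, -1)) = Mul(Add(-22, 108, 18290448), Rational(-1, 3319)) = Mul(18290534, Rational(-1, 3319)) = Rational(-18290534, 3319)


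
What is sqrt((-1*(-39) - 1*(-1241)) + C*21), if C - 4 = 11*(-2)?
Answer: sqrt(902) ≈ 30.033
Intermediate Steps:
C = -18 (C = 4 + 11*(-2) = 4 - 22 = -18)
sqrt((-1*(-39) - 1*(-1241)) + C*21) = sqrt((-1*(-39) - 1*(-1241)) - 18*21) = sqrt((39 + 1241) - 378) = sqrt(1280 - 378) = sqrt(902)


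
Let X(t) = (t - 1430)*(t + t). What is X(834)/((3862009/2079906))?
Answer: -2067692791968/3862009 ≈ -5.3539e+5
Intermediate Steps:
X(t) = 2*t*(-1430 + t) (X(t) = (-1430 + t)*(2*t) = 2*t*(-1430 + t))
X(834)/((3862009/2079906)) = (2*834*(-1430 + 834))/((3862009/2079906)) = (2*834*(-596))/((3862009*(1/2079906))) = -994128/3862009/2079906 = -994128*2079906/3862009 = -2067692791968/3862009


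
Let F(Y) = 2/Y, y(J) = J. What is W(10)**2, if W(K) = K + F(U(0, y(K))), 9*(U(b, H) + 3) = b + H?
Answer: 23104/289 ≈ 79.945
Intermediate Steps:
U(b, H) = -3 + H/9 + b/9 (U(b, H) = -3 + (b + H)/9 = -3 + (H + b)/9 = -3 + (H/9 + b/9) = -3 + H/9 + b/9)
W(K) = K + 2/(-3 + K/9) (W(K) = K + 2/(-3 + K/9 + (1/9)*0) = K + 2/(-3 + K/9 + 0) = K + 2/(-3 + K/9))
W(10)**2 = ((18 + 10*(-27 + 10))/(-27 + 10))**2 = ((18 + 10*(-17))/(-17))**2 = (-(18 - 170)/17)**2 = (-1/17*(-152))**2 = (152/17)**2 = 23104/289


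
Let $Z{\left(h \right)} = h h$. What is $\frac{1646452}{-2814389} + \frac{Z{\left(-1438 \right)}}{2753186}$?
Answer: $\frac{643364405622}{3874268196677} \approx 0.16606$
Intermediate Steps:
$Z{\left(h \right)} = h^{2}$
$\frac{1646452}{-2814389} + \frac{Z{\left(-1438 \right)}}{2753186} = \frac{1646452}{-2814389} + \frac{\left(-1438\right)^{2}}{2753186} = 1646452 \left(- \frac{1}{2814389}\right) + 2067844 \cdot \frac{1}{2753186} = - \frac{1646452}{2814389} + \frac{1033922}{1376593} = \frac{643364405622}{3874268196677}$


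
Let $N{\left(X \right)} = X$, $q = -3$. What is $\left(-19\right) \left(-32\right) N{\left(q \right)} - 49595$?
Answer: $-51419$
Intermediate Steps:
$\left(-19\right) \left(-32\right) N{\left(q \right)} - 49595 = \left(-19\right) \left(-32\right) \left(-3\right) - 49595 = 608 \left(-3\right) - 49595 = -1824 - 49595 = -51419$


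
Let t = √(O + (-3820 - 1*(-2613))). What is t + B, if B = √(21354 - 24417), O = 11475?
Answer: 2*√2567 + I*√3063 ≈ 101.33 + 55.344*I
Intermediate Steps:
B = I*√3063 (B = √(-3063) = I*√3063 ≈ 55.344*I)
t = 2*√2567 (t = √(11475 + (-3820 - 1*(-2613))) = √(11475 + (-3820 + 2613)) = √(11475 - 1207) = √10268 = 2*√2567 ≈ 101.33)
t + B = 2*√2567 + I*√3063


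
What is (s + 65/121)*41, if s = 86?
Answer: 429311/121 ≈ 3548.0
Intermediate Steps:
(s + 65/121)*41 = (86 + 65/121)*41 = (10471/121)*41 = 429311/121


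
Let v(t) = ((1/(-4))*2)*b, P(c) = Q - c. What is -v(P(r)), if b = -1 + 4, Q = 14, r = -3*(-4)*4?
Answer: 3/2 ≈ 1.5000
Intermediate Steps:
r = 48 (r = 12*4 = 48)
P(c) = 14 - c
b = 3
v(t) = -3/2 (v(t) = ((1/(-4))*2)*3 = ((1*(-¼))*2)*3 = -¼*2*3 = -½*3 = -3/2)
-v(P(r)) = -1*(-3/2) = 3/2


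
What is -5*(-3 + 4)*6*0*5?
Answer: 0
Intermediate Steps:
-5*(-3 + 4)*6*0*5 = -5*0*5 = 0*5 = 0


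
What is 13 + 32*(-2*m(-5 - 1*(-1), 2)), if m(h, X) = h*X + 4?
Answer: 269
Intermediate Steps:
m(h, X) = 4 + X*h (m(h, X) = X*h + 4 = 4 + X*h)
13 + 32*(-2*m(-5 - 1*(-1), 2)) = 13 + 32*(-2*(4 + 2*(-5 - 1*(-1)))) = 13 + 32*(-2*(4 + 2*(-5 + 1))) = 13 + 32*(-2*(4 + 2*(-4))) = 13 + 32*(-2*(4 - 8)) = 13 + 32*(-2*(-4)) = 13 + 32*8 = 13 + 256 = 269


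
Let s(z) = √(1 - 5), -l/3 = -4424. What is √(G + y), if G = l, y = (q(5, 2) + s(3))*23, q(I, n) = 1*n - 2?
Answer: √(13272 + 46*I) ≈ 115.2 + 0.1996*I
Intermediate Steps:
l = 13272 (l = -3*(-4424) = 13272)
q(I, n) = -2 + n (q(I, n) = n - 2 = -2 + n)
s(z) = 2*I (s(z) = √(-4) = 2*I)
y = 46*I (y = ((-2 + 2) + 2*I)*23 = (0 + 2*I)*23 = (2*I)*23 = 46*I ≈ 46.0*I)
G = 13272
√(G + y) = √(13272 + 46*I)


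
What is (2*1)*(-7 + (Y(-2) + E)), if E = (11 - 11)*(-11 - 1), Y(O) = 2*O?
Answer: -22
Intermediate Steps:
E = 0 (E = 0*(-12) = 0)
(2*1)*(-7 + (Y(-2) + E)) = (2*1)*(-7 + (2*(-2) + 0)) = 2*(-7 + (-4 + 0)) = 2*(-7 - 4) = 2*(-11) = -22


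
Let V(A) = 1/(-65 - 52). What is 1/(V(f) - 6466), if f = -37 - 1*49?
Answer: -117/756523 ≈ -0.00015465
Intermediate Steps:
f = -86 (f = -37 - 49 = -86)
V(A) = -1/117 (V(A) = 1/(-117) = -1/117)
1/(V(f) - 6466) = 1/(-1/117 - 6466) = 1/(-756523/117) = -117/756523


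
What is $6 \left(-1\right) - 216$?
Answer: $-222$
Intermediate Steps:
$6 \left(-1\right) - 216 = -6 - 216 = -222$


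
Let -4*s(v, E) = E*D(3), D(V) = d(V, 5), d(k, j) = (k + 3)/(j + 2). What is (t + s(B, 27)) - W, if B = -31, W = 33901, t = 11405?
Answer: -315025/14 ≈ -22502.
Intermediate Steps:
d(k, j) = (3 + k)/(2 + j)
D(V) = 3/7 + V/7 (D(V) = (3 + V)/(2 + 5) = (3 + V)/7 = 3/7 + V/7)
s(v, E) = -3*E/14 (s(v, E) = -E*(3/7 + (⅐)*3)/4 = -E*(3/7 + 3/7)/4 = -E*6/(4*7) = -3*E/14)
(t + s(B, 27)) - W = (11405 - 3/14*27) - 1*33901 = (11405 - 81/14) - 33901 = 159589/14 - 33901 = -315025/14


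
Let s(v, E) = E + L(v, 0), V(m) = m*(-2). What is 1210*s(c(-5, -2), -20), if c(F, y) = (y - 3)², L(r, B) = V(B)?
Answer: -24200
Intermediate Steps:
V(m) = -2*m
L(r, B) = -2*B
c(F, y) = (-3 + y)²
s(v, E) = E (s(v, E) = E - 2*0 = E + 0 = E)
1210*s(c(-5, -2), -20) = 1210*(-20) = -24200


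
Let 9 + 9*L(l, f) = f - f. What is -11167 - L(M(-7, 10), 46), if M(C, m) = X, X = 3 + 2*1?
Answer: -11166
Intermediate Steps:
X = 5 (X = 3 + 2 = 5)
M(C, m) = 5
L(l, f) = -1 (L(l, f) = -1 + (f - f)/9 = -1 + (⅑)*0 = -1 + 0 = -1)
-11167 - L(M(-7, 10), 46) = -11167 - 1*(-1) = -11167 + 1 = -11166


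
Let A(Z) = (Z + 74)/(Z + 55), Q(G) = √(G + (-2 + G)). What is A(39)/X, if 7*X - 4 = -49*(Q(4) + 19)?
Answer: -244419/26474254 + 38759*√6/79422762 ≈ -0.0080370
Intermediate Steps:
Q(G) = √(-2 + 2*G)
A(Z) = (74 + Z)/(55 + Z)
X = -927/7 - 7*√6 (X = 4/7 + (-49*(√(-2 + 2*4) + 19))/7 = 4/7 + (-49*(√(-2 + 8) + 19))/7 = 4/7 + (-49*(√6 + 19))/7 = 4/7 + (-49*(19 + √6))/7 = 4/7 + (-931 - 49*√6)/7 = 4/7 + (-133 - 7*√6) = -927/7 - 7*√6 ≈ -149.57)
A(39)/X = ((74 + 39)/(55 + 39))/(-927/7 - 7*√6) = (113/94)/(-927/7 - 7*√6) = ((1/94)*113)/(-927/7 - 7*√6) = 113/(94*(-927/7 - 7*√6))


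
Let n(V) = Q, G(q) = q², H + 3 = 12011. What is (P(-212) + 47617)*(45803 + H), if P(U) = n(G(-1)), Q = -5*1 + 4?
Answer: 2752728576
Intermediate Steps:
H = 12008 (H = -3 + 12011 = 12008)
Q = -1 (Q = -5 + 4 = -1)
n(V) = -1
P(U) = -1
(P(-212) + 47617)*(45803 + H) = (-1 + 47617)*(45803 + 12008) = 47616*57811 = 2752728576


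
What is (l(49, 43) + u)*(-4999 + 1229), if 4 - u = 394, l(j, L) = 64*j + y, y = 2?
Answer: -10359960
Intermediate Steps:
l(j, L) = 2 + 64*j (l(j, L) = 64*j + 2 = 2 + 64*j)
u = -390 (u = 4 - 1*394 = 4 - 394 = -390)
(l(49, 43) + u)*(-4999 + 1229) = ((2 + 64*49) - 390)*(-4999 + 1229) = ((2 + 3136) - 390)*(-3770) = (3138 - 390)*(-3770) = 2748*(-3770) = -10359960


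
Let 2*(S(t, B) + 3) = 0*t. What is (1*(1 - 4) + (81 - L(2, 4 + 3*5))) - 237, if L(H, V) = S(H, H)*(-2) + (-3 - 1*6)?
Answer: -156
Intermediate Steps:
S(t, B) = -3 (S(t, B) = -3 + (0*t)/2 = -3 + (1/2)*0 = -3 + 0 = -3)
L(H, V) = -3 (L(H, V) = -3*(-2) + (-3 - 1*6) = 6 + (-3 - 6) = 6 - 9 = -3)
(1*(1 - 4) + (81 - L(2, 4 + 3*5))) - 237 = (1*(1 - 4) + (81 - 1*(-3))) - 237 = (1*(-3) + (81 + 3)) - 237 = (-3 + 84) - 237 = 81 - 237 = -156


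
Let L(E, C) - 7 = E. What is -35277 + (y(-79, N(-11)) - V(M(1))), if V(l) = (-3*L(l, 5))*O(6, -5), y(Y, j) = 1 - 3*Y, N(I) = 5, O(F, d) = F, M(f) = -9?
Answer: -35075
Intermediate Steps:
L(E, C) = 7 + E
V(l) = -126 - 18*l (V(l) = -3*(7 + l)*6 = (-21 - 3*l)*6 = -126 - 18*l)
-35277 + (y(-79, N(-11)) - V(M(1))) = -35277 + ((1 - 3*(-79)) - (-126 - 18*(-9))) = -35277 + ((1 + 237) - (-126 + 162)) = -35277 + (238 - 1*36) = -35277 + (238 - 36) = -35277 + 202 = -35075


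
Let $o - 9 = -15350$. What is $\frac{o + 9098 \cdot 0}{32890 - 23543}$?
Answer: $- \frac{15341}{9347} \approx -1.6413$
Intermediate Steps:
$o = -15341$ ($o = 9 - 15350 = -15341$)
$\frac{o + 9098 \cdot 0}{32890 - 23543} = \frac{-15341 + 9098 \cdot 0}{32890 - 23543} = \frac{-15341 + 0}{9347} = \left(-15341\right) \frac{1}{9347} = - \frac{15341}{9347}$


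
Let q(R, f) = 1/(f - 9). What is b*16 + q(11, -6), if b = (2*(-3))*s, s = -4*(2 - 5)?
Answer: -17281/15 ≈ -1152.1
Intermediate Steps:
s = 12 (s = -4*(-3) = 12)
q(R, f) = 1/(-9 + f)
b = -72 (b = (2*(-3))*12 = -6*12 = -72)
b*16 + q(11, -6) = -72*16 + 1/(-9 - 6) = -1152 + 1/(-15) = -1152 - 1/15 = -17281/15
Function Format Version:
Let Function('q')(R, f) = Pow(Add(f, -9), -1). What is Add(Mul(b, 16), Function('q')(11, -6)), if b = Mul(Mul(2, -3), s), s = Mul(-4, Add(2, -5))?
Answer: Rational(-17281, 15) ≈ -1152.1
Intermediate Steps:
s = 12 (s = Mul(-4, -3) = 12)
Function('q')(R, f) = Pow(Add(-9, f), -1)
b = -72 (b = Mul(Mul(2, -3), 12) = Mul(-6, 12) = -72)
Add(Mul(b, 16), Function('q')(11, -6)) = Add(Mul(-72, 16), Pow(Add(-9, -6), -1)) = Add(-1152, Pow(-15, -1)) = Add(-1152, Rational(-1, 15)) = Rational(-17281, 15)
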